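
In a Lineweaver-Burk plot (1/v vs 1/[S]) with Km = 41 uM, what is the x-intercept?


x-intercept = -1/Km
= -1/41
= -0.0244 1/uM

-0.0244 1/uM


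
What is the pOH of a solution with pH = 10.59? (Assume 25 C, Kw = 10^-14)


pOH = 14 - pH
pOH = 14 - 10.59
pOH = 3.41

3.41


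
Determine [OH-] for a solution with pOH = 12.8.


[OH-] = 10^(-pOH)
[OH-] = 10^(-12.8)
[OH-] = 1.585e-13 M

1.585e-13 M


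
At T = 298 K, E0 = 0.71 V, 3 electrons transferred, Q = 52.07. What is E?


E = E0 - (RT/nF) * ln(Q)
E = 0.71 - (8.314 * 298 / (3 * 96485)) * ln(52.07)
E = 0.6762 V

0.6762 V


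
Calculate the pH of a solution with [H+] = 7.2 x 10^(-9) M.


pH = -log10([H+])
pH = -log10(7.2 x 10^(-9))
pH = 8.1427

8.1427


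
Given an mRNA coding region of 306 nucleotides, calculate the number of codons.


codons = nucleotides / 3
codons = 306 / 3 = 102

102


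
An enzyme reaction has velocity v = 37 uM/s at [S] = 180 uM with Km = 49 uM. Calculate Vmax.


Vmax = v * (Km + [S]) / [S]
Vmax = 37 * (49 + 180) / 180
Vmax = 47.0722 uM/s

47.0722 uM/s


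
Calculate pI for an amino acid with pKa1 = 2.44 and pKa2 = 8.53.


pI = (pKa1 + pKa2) / 2
pI = (2.44 + 8.53) / 2
pI = 5.485

5.485


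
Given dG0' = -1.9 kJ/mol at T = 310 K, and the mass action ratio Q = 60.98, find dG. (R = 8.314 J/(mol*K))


dG = dG0' + RT * ln(Q) / 1000
dG = -1.9 + 8.314 * 310 * ln(60.98) / 1000
dG = 8.6943 kJ/mol

8.6943 kJ/mol


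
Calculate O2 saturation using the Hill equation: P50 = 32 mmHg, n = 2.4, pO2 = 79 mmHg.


Y = pO2^n / (P50^n + pO2^n)
Y = 79^2.4 / (32^2.4 + 79^2.4)
Y = 89.74%

89.74%


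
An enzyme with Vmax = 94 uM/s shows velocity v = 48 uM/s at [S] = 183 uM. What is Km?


Km = [S] * (Vmax - v) / v
Km = 183 * (94 - 48) / 48
Km = 175.375 uM

175.375 uM


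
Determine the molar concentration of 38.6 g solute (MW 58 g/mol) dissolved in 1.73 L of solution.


C = (mass / MW) / volume
C = (38.6 / 58) / 1.73
C = 0.3847 M

0.3847 M


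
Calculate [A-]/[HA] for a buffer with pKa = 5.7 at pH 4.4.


[A-]/[HA] = 10^(pH - pKa)
= 10^(4.4 - 5.7)
= 0.0501

0.0501


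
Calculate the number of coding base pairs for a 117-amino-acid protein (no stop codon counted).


Each amino acid = 1 codon = 3 bp
bp = 117 * 3 = 351 bp

351 bp


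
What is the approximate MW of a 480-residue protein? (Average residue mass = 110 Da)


MW = n_residues * 110 Da
MW = 480 * 110
MW = 52800 Da

52800 Da


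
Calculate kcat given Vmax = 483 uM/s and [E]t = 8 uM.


kcat = Vmax / [E]t
kcat = 483 / 8
kcat = 60.375 s^-1

60.375 s^-1


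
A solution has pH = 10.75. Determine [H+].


[H+] = 10^(-pH)
[H+] = 10^(-10.75)
[H+] = 1.778e-11 M

1.778e-11 M


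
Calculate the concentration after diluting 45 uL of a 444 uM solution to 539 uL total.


C2 = C1 * V1 / V2
C2 = 444 * 45 / 539
C2 = 37.0686 uM

37.0686 uM


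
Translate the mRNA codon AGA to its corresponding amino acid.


Standard genetic code lookup.
Codon AGA -> Arg

Arg


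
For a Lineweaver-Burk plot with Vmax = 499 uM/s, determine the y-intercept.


y-intercept = 1/Vmax
= 1/499
= 0.002 s/uM

0.002 s/uM


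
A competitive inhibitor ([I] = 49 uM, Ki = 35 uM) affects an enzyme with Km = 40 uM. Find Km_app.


Km_app = Km * (1 + [I]/Ki)
Km_app = 40 * (1 + 49/35)
Km_app = 96.0 uM

96.0 uM


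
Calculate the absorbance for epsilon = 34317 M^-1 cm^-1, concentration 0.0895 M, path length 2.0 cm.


A = epsilon * c * l
A = 34317 * 0.0895 * 2.0
A = 6142.743

6142.743


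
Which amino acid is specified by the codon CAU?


Standard genetic code lookup.
Codon CAU -> His

His


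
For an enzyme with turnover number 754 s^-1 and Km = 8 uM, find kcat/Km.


Catalytic efficiency = kcat / Km
= 754 / 8
= 94.25 uM^-1*s^-1

94.25 uM^-1*s^-1


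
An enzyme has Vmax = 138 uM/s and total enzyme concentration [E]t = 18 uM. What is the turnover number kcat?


kcat = Vmax / [E]t
kcat = 138 / 18
kcat = 7.6667 s^-1

7.6667 s^-1


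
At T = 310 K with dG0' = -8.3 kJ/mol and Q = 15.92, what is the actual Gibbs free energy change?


dG = dG0' + RT * ln(Q) / 1000
dG = -8.3 + 8.314 * 310 * ln(15.92) / 1000
dG = -1.167 kJ/mol

-1.167 kJ/mol


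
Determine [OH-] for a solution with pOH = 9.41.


[OH-] = 10^(-pOH)
[OH-] = 10^(-9.41)
[OH-] = 3.890e-10 M

3.890e-10 M


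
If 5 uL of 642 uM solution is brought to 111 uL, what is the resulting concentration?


C2 = C1 * V1 / V2
C2 = 642 * 5 / 111
C2 = 28.9189 uM

28.9189 uM


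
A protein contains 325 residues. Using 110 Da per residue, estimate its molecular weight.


MW = n_residues * 110 Da
MW = 325 * 110
MW = 35750 Da

35750 Da


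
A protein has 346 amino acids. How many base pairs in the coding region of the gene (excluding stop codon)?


Each amino acid = 1 codon = 3 bp
bp = 346 * 3 = 1038 bp

1038 bp


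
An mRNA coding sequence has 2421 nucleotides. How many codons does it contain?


codons = nucleotides / 3
codons = 2421 / 3 = 807

807


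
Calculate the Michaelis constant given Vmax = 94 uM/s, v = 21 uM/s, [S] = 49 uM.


Km = [S] * (Vmax - v) / v
Km = 49 * (94 - 21) / 21
Km = 170.3333 uM

170.3333 uM


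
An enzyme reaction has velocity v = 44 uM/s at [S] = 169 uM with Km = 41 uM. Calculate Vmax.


Vmax = v * (Km + [S]) / [S]
Vmax = 44 * (41 + 169) / 169
Vmax = 54.6746 uM/s

54.6746 uM/s


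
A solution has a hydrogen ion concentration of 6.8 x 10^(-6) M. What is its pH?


pH = -log10([H+])
pH = -log10(6.8 x 10^(-6))
pH = 5.1675

5.1675


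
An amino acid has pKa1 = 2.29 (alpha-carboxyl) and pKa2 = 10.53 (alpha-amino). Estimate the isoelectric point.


pI = (pKa1 + pKa2) / 2
pI = (2.29 + 10.53) / 2
pI = 6.41

6.41


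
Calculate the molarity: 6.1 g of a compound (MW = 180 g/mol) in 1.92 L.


C = (mass / MW) / volume
C = (6.1 / 180) / 1.92
C = 0.0177 M

0.0177 M


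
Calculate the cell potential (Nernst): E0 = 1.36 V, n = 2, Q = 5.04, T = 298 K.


E = E0 - (RT/nF) * ln(Q)
E = 1.36 - (8.314 * 298 / (2 * 96485)) * ln(5.04)
E = 1.3392 V

1.3392 V


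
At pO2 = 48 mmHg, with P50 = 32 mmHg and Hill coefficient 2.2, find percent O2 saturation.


Y = pO2^n / (P50^n + pO2^n)
Y = 48^2.2 / (32^2.2 + 48^2.2)
Y = 70.93%

70.93%


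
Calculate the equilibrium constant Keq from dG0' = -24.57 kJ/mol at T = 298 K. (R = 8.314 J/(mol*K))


Keq = exp(-dG0 * 1000 / (R * T))
Keq = exp(-(-24.57) * 1000 / (8.314 * 298))
Keq = 20271.416

20271.416


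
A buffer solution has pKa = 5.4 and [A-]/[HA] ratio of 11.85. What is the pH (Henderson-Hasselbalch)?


pH = pKa + log10([A-]/[HA])
pH = 5.4 + log10(11.85)
pH = 6.4737

6.4737


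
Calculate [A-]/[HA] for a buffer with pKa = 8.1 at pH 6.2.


[A-]/[HA] = 10^(pH - pKa)
= 10^(6.2 - 8.1)
= 0.0126

0.0126


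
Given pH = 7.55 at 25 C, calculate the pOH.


pOH = 14 - pH
pOH = 14 - 7.55
pOH = 6.45

6.45


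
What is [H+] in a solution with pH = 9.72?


[H+] = 10^(-pH)
[H+] = 10^(-9.72)
[H+] = 1.905e-10 M

1.905e-10 M


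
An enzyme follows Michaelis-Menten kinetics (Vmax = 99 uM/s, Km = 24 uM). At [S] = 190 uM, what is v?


v = Vmax * [S] / (Km + [S])
v = 99 * 190 / (24 + 190)
v = 87.8972 uM/s

87.8972 uM/s


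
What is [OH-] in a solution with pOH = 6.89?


[OH-] = 10^(-pOH)
[OH-] = 10^(-6.89)
[OH-] = 1.288e-07 M

1.288e-07 M


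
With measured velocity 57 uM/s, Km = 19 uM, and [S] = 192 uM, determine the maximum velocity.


Vmax = v * (Km + [S]) / [S]
Vmax = 57 * (19 + 192) / 192
Vmax = 62.6406 uM/s

62.6406 uM/s


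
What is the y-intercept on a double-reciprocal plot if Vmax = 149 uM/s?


y-intercept = 1/Vmax
= 1/149
= 0.0067 s/uM

0.0067 s/uM


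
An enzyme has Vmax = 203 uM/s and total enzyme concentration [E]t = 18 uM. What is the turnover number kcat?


kcat = Vmax / [E]t
kcat = 203 / 18
kcat = 11.2778 s^-1

11.2778 s^-1


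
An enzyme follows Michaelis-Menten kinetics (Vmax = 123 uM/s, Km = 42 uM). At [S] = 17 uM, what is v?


v = Vmax * [S] / (Km + [S])
v = 123 * 17 / (42 + 17)
v = 35.4407 uM/s

35.4407 uM/s


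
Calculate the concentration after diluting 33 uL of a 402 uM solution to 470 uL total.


C2 = C1 * V1 / V2
C2 = 402 * 33 / 470
C2 = 28.2255 uM

28.2255 uM


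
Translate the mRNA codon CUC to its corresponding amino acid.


Standard genetic code lookup.
Codon CUC -> Leu

Leu


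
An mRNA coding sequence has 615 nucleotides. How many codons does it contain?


codons = nucleotides / 3
codons = 615 / 3 = 205

205


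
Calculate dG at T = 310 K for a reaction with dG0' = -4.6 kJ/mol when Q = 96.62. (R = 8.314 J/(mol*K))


dG = dG0' + RT * ln(Q) / 1000
dG = -4.6 + 8.314 * 310 * ln(96.62) / 1000
dG = 7.1805 kJ/mol

7.1805 kJ/mol


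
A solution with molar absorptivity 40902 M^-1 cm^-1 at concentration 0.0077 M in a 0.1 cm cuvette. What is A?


A = epsilon * c * l
A = 40902 * 0.0077 * 0.1
A = 31.4945

31.4945


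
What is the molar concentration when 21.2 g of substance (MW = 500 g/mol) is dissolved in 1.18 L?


C = (mass / MW) / volume
C = (21.2 / 500) / 1.18
C = 0.0359 M

0.0359 M


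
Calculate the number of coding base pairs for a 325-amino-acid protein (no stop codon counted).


Each amino acid = 1 codon = 3 bp
bp = 325 * 3 = 975 bp

975 bp


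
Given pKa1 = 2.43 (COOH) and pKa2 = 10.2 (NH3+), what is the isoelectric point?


pI = (pKa1 + pKa2) / 2
pI = (2.43 + 10.2) / 2
pI = 6.315

6.315


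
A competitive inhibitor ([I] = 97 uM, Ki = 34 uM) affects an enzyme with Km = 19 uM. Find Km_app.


Km_app = Km * (1 + [I]/Ki)
Km_app = 19 * (1 + 97/34)
Km_app = 73.2059 uM

73.2059 uM


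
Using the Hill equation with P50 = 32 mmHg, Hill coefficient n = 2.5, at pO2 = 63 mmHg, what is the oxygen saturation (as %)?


Y = pO2^n / (P50^n + pO2^n)
Y = 63^2.5 / (32^2.5 + 63^2.5)
Y = 84.47%

84.47%


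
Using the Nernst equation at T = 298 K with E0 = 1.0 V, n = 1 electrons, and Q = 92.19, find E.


E = E0 - (RT/nF) * ln(Q)
E = 1.0 - (8.314 * 298 / (1 * 96485)) * ln(92.19)
E = 0.8838 V

0.8838 V


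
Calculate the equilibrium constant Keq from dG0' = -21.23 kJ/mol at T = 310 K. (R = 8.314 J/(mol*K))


Keq = exp(-dG0 * 1000 / (R * T))
Keq = exp(-(-21.23) * 1000 / (8.314 * 310))
Keq = 3778.8491

3778.8491


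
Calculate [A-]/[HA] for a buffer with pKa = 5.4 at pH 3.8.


[A-]/[HA] = 10^(pH - pKa)
= 10^(3.8 - 5.4)
= 0.0251

0.0251


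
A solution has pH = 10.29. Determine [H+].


[H+] = 10^(-pH)
[H+] = 10^(-10.29)
[H+] = 5.129e-11 M

5.129e-11 M


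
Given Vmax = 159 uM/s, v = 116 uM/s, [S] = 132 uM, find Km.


Km = [S] * (Vmax - v) / v
Km = 132 * (159 - 116) / 116
Km = 48.931 uM

48.931 uM


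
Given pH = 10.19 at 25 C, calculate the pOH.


pOH = 14 - pH
pOH = 14 - 10.19
pOH = 3.81

3.81


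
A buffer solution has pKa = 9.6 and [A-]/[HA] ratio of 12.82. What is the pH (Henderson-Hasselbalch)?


pH = pKa + log10([A-]/[HA])
pH = 9.6 + log10(12.82)
pH = 10.7079

10.7079


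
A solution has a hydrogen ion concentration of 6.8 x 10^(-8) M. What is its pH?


pH = -log10([H+])
pH = -log10(6.8 x 10^(-8))
pH = 7.1675

7.1675


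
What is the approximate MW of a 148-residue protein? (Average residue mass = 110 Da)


MW = n_residues * 110 Da
MW = 148 * 110
MW = 16280 Da

16280 Da


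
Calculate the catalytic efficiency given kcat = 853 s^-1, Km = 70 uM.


Catalytic efficiency = kcat / Km
= 853 / 70
= 12.1857 uM^-1*s^-1

12.1857 uM^-1*s^-1


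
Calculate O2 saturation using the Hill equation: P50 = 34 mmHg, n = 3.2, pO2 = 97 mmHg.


Y = pO2^n / (P50^n + pO2^n)
Y = 97^3.2 / (34^3.2 + 97^3.2)
Y = 96.63%

96.63%


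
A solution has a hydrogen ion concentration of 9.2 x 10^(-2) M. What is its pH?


pH = -log10([H+])
pH = -log10(9.2 x 10^(-2))
pH = 1.0362

1.0362


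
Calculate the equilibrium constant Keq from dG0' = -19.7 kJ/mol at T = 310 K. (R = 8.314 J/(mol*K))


Keq = exp(-dG0 * 1000 / (R * T))
Keq = exp(-(-19.7) * 1000 / (8.314 * 310))
Keq = 2087.118

2087.118


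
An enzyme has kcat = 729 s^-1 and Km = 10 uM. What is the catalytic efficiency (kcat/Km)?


Catalytic efficiency = kcat / Km
= 729 / 10
= 72.9 uM^-1*s^-1

72.9 uM^-1*s^-1


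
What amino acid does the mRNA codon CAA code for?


Standard genetic code lookup.
Codon CAA -> Gln

Gln


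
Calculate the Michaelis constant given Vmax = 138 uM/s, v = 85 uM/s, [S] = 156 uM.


Km = [S] * (Vmax - v) / v
Km = 156 * (138 - 85) / 85
Km = 97.2706 uM

97.2706 uM


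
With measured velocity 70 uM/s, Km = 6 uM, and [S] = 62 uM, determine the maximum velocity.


Vmax = v * (Km + [S]) / [S]
Vmax = 70 * (6 + 62) / 62
Vmax = 76.7742 uM/s

76.7742 uM/s


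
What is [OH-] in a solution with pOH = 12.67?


[OH-] = 10^(-pOH)
[OH-] = 10^(-12.67)
[OH-] = 2.138e-13 M

2.138e-13 M


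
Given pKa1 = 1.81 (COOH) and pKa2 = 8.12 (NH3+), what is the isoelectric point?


pI = (pKa1 + pKa2) / 2
pI = (1.81 + 8.12) / 2
pI = 4.965

4.965


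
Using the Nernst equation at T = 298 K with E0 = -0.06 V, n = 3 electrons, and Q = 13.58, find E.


E = E0 - (RT/nF) * ln(Q)
E = -0.06 - (8.314 * 298 / (3 * 96485)) * ln(13.58)
E = -0.0823 V

-0.0823 V


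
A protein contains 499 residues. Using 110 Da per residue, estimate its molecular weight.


MW = n_residues * 110 Da
MW = 499 * 110
MW = 54890 Da

54890 Da


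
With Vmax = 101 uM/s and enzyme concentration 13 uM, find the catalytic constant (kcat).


kcat = Vmax / [E]t
kcat = 101 / 13
kcat = 7.7692 s^-1

7.7692 s^-1


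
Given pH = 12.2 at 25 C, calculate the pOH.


pOH = 14 - pH
pOH = 14 - 12.2
pOH = 1.8

1.8


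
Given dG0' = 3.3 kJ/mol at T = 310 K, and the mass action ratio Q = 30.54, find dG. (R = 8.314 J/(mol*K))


dG = dG0' + RT * ln(Q) / 1000
dG = 3.3 + 8.314 * 310 * ln(30.54) / 1000
dG = 12.112 kJ/mol

12.112 kJ/mol


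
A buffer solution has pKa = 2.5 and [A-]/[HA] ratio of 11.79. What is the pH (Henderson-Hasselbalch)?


pH = pKa + log10([A-]/[HA])
pH = 2.5 + log10(11.79)
pH = 3.5715

3.5715


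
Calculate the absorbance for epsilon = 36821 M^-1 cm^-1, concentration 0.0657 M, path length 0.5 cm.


A = epsilon * c * l
A = 36821 * 0.0657 * 0.5
A = 1209.5698

1209.5698


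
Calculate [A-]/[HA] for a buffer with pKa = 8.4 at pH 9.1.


[A-]/[HA] = 10^(pH - pKa)
= 10^(9.1 - 8.4)
= 5.0119

5.0119


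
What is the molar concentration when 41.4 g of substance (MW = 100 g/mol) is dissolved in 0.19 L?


C = (mass / MW) / volume
C = (41.4 / 100) / 0.19
C = 2.1789 M

2.1789 M


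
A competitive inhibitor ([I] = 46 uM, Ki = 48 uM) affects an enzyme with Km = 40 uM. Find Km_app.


Km_app = Km * (1 + [I]/Ki)
Km_app = 40 * (1 + 46/48)
Km_app = 78.3333 uM

78.3333 uM


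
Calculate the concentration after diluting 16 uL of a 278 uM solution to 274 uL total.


C2 = C1 * V1 / V2
C2 = 278 * 16 / 274
C2 = 16.2336 uM

16.2336 uM


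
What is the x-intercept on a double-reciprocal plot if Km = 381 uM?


x-intercept = -1/Km
= -1/381
= -0.0026 1/uM

-0.0026 1/uM


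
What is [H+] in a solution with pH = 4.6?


[H+] = 10^(-pH)
[H+] = 10^(-4.6)
[H+] = 2.512e-05 M

2.512e-05 M


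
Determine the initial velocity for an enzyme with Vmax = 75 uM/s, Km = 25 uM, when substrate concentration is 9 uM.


v = Vmax * [S] / (Km + [S])
v = 75 * 9 / (25 + 9)
v = 19.8529 uM/s

19.8529 uM/s


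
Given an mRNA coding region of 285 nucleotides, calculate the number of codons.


codons = nucleotides / 3
codons = 285 / 3 = 95

95


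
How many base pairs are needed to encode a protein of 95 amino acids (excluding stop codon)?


Each amino acid = 1 codon = 3 bp
bp = 95 * 3 = 285 bp

285 bp


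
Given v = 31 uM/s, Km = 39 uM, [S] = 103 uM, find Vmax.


Vmax = v * (Km + [S]) / [S]
Vmax = 31 * (39 + 103) / 103
Vmax = 42.7379 uM/s

42.7379 uM/s


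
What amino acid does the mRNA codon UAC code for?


Standard genetic code lookup.
Codon UAC -> Tyr

Tyr


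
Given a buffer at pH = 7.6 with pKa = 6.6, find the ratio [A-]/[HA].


[A-]/[HA] = 10^(pH - pKa)
= 10^(7.6 - 6.6)
= 10.0

10.0


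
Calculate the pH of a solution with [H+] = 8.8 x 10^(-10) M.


pH = -log10([H+])
pH = -log10(8.8 x 10^(-10))
pH = 9.0555

9.0555


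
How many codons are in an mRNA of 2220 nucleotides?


codons = nucleotides / 3
codons = 2220 / 3 = 740

740


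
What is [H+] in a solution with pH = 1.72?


[H+] = 10^(-pH)
[H+] = 10^(-1.72)
[H+] = 0.0191 M

0.0191 M


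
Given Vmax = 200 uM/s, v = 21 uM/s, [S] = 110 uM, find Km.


Km = [S] * (Vmax - v) / v
Km = 110 * (200 - 21) / 21
Km = 937.619 uM

937.619 uM


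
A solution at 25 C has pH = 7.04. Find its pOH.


pOH = 14 - pH
pOH = 14 - 7.04
pOH = 6.96

6.96


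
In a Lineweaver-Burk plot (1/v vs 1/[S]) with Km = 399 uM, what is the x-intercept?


x-intercept = -1/Km
= -1/399
= -0.0025 1/uM

-0.0025 1/uM


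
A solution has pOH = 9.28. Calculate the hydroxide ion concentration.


[OH-] = 10^(-pOH)
[OH-] = 10^(-9.28)
[OH-] = 5.248e-10 M

5.248e-10 M


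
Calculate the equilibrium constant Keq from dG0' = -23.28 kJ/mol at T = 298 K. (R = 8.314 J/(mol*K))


Keq = exp(-dG0 * 1000 / (R * T))
Keq = exp(-(-23.28) * 1000 / (8.314 * 298))
Keq = 12043.6888

12043.6888


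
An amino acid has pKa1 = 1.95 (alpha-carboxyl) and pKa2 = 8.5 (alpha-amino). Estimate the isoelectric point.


pI = (pKa1 + pKa2) / 2
pI = (1.95 + 8.5) / 2
pI = 5.225

5.225


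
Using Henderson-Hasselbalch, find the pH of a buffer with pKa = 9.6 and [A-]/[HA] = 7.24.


pH = pKa + log10([A-]/[HA])
pH = 9.6 + log10(7.24)
pH = 10.4597

10.4597


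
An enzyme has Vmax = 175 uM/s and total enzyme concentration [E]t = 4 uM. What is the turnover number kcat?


kcat = Vmax / [E]t
kcat = 175 / 4
kcat = 43.75 s^-1

43.75 s^-1


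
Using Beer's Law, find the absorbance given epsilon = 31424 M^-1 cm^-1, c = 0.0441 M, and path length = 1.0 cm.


A = epsilon * c * l
A = 31424 * 0.0441 * 1.0
A = 1385.7984

1385.7984


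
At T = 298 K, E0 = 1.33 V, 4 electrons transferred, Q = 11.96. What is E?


E = E0 - (RT/nF) * ln(Q)
E = 1.33 - (8.314 * 298 / (4 * 96485)) * ln(11.96)
E = 1.3141 V

1.3141 V


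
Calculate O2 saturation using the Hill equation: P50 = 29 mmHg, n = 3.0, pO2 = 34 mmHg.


Y = pO2^n / (P50^n + pO2^n)
Y = 34^3.0 / (29^3.0 + 34^3.0)
Y = 61.71%

61.71%


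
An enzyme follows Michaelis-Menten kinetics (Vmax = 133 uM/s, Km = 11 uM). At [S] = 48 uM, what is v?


v = Vmax * [S] / (Km + [S])
v = 133 * 48 / (11 + 48)
v = 108.2034 uM/s

108.2034 uM/s


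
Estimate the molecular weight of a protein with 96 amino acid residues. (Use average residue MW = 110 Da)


MW = n_residues * 110 Da
MW = 96 * 110
MW = 10560 Da

10560 Da


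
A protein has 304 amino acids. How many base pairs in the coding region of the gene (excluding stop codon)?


Each amino acid = 1 codon = 3 bp
bp = 304 * 3 = 912 bp

912 bp


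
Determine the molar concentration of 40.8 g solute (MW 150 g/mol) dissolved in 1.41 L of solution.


C = (mass / MW) / volume
C = (40.8 / 150) / 1.41
C = 0.1929 M

0.1929 M


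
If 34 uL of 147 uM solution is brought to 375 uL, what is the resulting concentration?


C2 = C1 * V1 / V2
C2 = 147 * 34 / 375
C2 = 13.328 uM

13.328 uM


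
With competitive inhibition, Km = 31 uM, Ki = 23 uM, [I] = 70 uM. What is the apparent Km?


Km_app = Km * (1 + [I]/Ki)
Km_app = 31 * (1 + 70/23)
Km_app = 125.3478 uM

125.3478 uM


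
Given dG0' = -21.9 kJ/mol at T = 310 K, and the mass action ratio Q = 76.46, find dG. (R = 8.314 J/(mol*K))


dG = dG0' + RT * ln(Q) / 1000
dG = -21.9 + 8.314 * 310 * ln(76.46) / 1000
dG = -10.7227 kJ/mol

-10.7227 kJ/mol


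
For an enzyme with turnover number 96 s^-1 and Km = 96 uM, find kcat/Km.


Catalytic efficiency = kcat / Km
= 96 / 96
= 1.0 uM^-1*s^-1

1.0 uM^-1*s^-1


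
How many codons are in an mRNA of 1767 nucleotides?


codons = nucleotides / 3
codons = 1767 / 3 = 589

589


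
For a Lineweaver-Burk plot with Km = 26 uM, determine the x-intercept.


x-intercept = -1/Km
= -1/26
= -0.0385 1/uM

-0.0385 1/uM


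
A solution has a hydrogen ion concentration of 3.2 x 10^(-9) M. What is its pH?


pH = -log10([H+])
pH = -log10(3.2 x 10^(-9))
pH = 8.4949

8.4949


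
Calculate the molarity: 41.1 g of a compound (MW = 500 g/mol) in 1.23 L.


C = (mass / MW) / volume
C = (41.1 / 500) / 1.23
C = 0.0668 M

0.0668 M


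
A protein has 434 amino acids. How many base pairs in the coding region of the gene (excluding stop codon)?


Each amino acid = 1 codon = 3 bp
bp = 434 * 3 = 1302 bp

1302 bp


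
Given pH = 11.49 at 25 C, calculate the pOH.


pOH = 14 - pH
pOH = 14 - 11.49
pOH = 2.51

2.51


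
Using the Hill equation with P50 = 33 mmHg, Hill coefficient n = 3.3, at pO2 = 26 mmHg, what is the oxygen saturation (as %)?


Y = pO2^n / (P50^n + pO2^n)
Y = 26^3.3 / (33^3.3 + 26^3.3)
Y = 31.29%

31.29%


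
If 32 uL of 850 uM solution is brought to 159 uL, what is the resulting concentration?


C2 = C1 * V1 / V2
C2 = 850 * 32 / 159
C2 = 171.0692 uM

171.0692 uM


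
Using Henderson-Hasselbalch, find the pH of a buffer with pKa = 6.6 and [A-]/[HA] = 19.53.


pH = pKa + log10([A-]/[HA])
pH = 6.6 + log10(19.53)
pH = 7.8907

7.8907


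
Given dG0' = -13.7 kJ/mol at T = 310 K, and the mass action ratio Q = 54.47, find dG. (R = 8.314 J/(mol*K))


dG = dG0' + RT * ln(Q) / 1000
dG = -13.7 + 8.314 * 310 * ln(54.47) / 1000
dG = -3.3967 kJ/mol

-3.3967 kJ/mol


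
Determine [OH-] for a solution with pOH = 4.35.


[OH-] = 10^(-pOH)
[OH-] = 10^(-4.35)
[OH-] = 4.467e-05 M

4.467e-05 M


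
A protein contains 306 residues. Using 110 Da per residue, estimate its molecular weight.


MW = n_residues * 110 Da
MW = 306 * 110
MW = 33660 Da

33660 Da


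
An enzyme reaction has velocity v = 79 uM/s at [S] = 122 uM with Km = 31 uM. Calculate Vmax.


Vmax = v * (Km + [S]) / [S]
Vmax = 79 * (31 + 122) / 122
Vmax = 99.0738 uM/s

99.0738 uM/s


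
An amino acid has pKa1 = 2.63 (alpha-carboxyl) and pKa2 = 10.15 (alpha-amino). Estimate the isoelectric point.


pI = (pKa1 + pKa2) / 2
pI = (2.63 + 10.15) / 2
pI = 6.39

6.39


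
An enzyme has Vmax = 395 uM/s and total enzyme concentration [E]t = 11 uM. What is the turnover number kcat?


kcat = Vmax / [E]t
kcat = 395 / 11
kcat = 35.9091 s^-1

35.9091 s^-1


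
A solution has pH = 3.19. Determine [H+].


[H+] = 10^(-pH)
[H+] = 10^(-3.19)
[H+] = 6.457e-04 M

6.457e-04 M


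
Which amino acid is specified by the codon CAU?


Standard genetic code lookup.
Codon CAU -> His

His


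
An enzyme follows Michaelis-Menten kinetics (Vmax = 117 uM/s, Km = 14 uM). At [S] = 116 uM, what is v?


v = Vmax * [S] / (Km + [S])
v = 117 * 116 / (14 + 116)
v = 104.4 uM/s

104.4 uM/s


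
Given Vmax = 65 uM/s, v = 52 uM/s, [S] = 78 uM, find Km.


Km = [S] * (Vmax - v) / v
Km = 78 * (65 - 52) / 52
Km = 19.5 uM

19.5 uM


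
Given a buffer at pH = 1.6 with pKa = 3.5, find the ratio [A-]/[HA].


[A-]/[HA] = 10^(pH - pKa)
= 10^(1.6 - 3.5)
= 0.0126

0.0126


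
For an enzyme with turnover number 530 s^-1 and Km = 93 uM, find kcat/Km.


Catalytic efficiency = kcat / Km
= 530 / 93
= 5.6989 uM^-1*s^-1

5.6989 uM^-1*s^-1


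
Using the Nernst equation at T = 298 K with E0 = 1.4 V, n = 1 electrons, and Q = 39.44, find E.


E = E0 - (RT/nF) * ln(Q)
E = 1.4 - (8.314 * 298 / (1 * 96485)) * ln(39.44)
E = 1.3056 V

1.3056 V


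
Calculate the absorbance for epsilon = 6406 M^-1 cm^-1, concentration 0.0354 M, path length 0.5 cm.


A = epsilon * c * l
A = 6406 * 0.0354 * 0.5
A = 113.3862

113.3862


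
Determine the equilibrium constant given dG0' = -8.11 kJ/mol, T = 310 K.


Keq = exp(-dG0 * 1000 / (R * T))
Keq = exp(-(-8.11) * 1000 / (8.314 * 310))
Keq = 23.2581

23.2581


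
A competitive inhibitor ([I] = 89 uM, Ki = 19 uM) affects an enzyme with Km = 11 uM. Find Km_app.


Km_app = Km * (1 + [I]/Ki)
Km_app = 11 * (1 + 89/19)
Km_app = 62.5263 uM

62.5263 uM


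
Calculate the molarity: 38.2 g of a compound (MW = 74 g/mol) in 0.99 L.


C = (mass / MW) / volume
C = (38.2 / 74) / 0.99
C = 0.5214 M

0.5214 M


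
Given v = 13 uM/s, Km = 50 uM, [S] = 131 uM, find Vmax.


Vmax = v * (Km + [S]) / [S]
Vmax = 13 * (50 + 131) / 131
Vmax = 17.9618 uM/s

17.9618 uM/s


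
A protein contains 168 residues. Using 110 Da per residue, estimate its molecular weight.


MW = n_residues * 110 Da
MW = 168 * 110
MW = 18480 Da

18480 Da


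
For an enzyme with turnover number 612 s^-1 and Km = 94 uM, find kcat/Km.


Catalytic efficiency = kcat / Km
= 612 / 94
= 6.5106 uM^-1*s^-1

6.5106 uM^-1*s^-1


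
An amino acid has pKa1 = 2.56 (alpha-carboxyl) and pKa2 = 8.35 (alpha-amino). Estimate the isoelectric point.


pI = (pKa1 + pKa2) / 2
pI = (2.56 + 8.35) / 2
pI = 5.455

5.455


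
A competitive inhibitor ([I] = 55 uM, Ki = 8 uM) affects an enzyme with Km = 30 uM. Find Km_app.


Km_app = Km * (1 + [I]/Ki)
Km_app = 30 * (1 + 55/8)
Km_app = 236.25 uM

236.25 uM


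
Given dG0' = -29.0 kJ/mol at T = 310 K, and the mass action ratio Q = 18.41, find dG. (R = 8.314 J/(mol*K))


dG = dG0' + RT * ln(Q) / 1000
dG = -29.0 + 8.314 * 310 * ln(18.41) / 1000
dG = -21.4925 kJ/mol

-21.4925 kJ/mol


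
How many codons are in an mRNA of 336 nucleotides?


codons = nucleotides / 3
codons = 336 / 3 = 112

112


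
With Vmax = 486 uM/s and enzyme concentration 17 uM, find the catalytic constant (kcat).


kcat = Vmax / [E]t
kcat = 486 / 17
kcat = 28.5882 s^-1

28.5882 s^-1


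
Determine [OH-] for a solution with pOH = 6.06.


[OH-] = 10^(-pOH)
[OH-] = 10^(-6.06)
[OH-] = 8.710e-07 M

8.710e-07 M


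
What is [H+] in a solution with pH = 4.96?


[H+] = 10^(-pH)
[H+] = 10^(-4.96)
[H+] = 1.096e-05 M

1.096e-05 M


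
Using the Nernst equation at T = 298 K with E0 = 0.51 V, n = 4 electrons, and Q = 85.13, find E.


E = E0 - (RT/nF) * ln(Q)
E = 0.51 - (8.314 * 298 / (4 * 96485)) * ln(85.13)
E = 0.4815 V

0.4815 V


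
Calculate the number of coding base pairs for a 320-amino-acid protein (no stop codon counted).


Each amino acid = 1 codon = 3 bp
bp = 320 * 3 = 960 bp

960 bp


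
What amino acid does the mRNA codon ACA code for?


Standard genetic code lookup.
Codon ACA -> Thr

Thr


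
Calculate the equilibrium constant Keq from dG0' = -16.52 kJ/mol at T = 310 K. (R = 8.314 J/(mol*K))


Keq = exp(-dG0 * 1000 / (R * T))
Keq = exp(-(-16.52) * 1000 / (8.314 * 310))
Keq = 607.717

607.717


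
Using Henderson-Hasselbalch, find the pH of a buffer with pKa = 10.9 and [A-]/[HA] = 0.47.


pH = pKa + log10([A-]/[HA])
pH = 10.9 + log10(0.47)
pH = 10.5721

10.5721


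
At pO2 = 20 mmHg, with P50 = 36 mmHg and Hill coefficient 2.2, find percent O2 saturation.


Y = pO2^n / (P50^n + pO2^n)
Y = 20^2.2 / (36^2.2 + 20^2.2)
Y = 21.53%

21.53%


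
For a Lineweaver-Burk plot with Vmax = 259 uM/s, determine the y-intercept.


y-intercept = 1/Vmax
= 1/259
= 0.0039 s/uM

0.0039 s/uM


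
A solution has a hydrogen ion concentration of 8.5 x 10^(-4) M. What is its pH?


pH = -log10([H+])
pH = -log10(8.5 x 10^(-4))
pH = 3.0706

3.0706


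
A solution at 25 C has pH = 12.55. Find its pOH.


pOH = 14 - pH
pOH = 14 - 12.55
pOH = 1.45

1.45


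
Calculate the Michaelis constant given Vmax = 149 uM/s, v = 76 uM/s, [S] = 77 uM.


Km = [S] * (Vmax - v) / v
Km = 77 * (149 - 76) / 76
Km = 73.9605 uM

73.9605 uM


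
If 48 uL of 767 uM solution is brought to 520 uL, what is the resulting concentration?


C2 = C1 * V1 / V2
C2 = 767 * 48 / 520
C2 = 70.8 uM

70.8 uM


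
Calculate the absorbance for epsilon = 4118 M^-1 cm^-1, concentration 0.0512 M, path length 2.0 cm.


A = epsilon * c * l
A = 4118 * 0.0512 * 2.0
A = 421.6832

421.6832


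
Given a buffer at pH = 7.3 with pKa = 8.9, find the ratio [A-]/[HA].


[A-]/[HA] = 10^(pH - pKa)
= 10^(7.3 - 8.9)
= 0.0251

0.0251


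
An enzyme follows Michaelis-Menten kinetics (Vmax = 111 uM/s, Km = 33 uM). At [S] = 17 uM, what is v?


v = Vmax * [S] / (Km + [S])
v = 111 * 17 / (33 + 17)
v = 37.74 uM/s

37.74 uM/s


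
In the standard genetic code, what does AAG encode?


Standard genetic code lookup.
Codon AAG -> Lys

Lys


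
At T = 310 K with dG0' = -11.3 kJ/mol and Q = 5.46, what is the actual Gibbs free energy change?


dG = dG0' + RT * ln(Q) / 1000
dG = -11.3 + 8.314 * 310 * ln(5.46) / 1000
dG = -6.9251 kJ/mol

-6.9251 kJ/mol


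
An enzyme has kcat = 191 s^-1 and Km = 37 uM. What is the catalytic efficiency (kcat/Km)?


Catalytic efficiency = kcat / Km
= 191 / 37
= 5.1622 uM^-1*s^-1

5.1622 uM^-1*s^-1


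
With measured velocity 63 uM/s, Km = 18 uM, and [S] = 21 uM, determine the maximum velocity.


Vmax = v * (Km + [S]) / [S]
Vmax = 63 * (18 + 21) / 21
Vmax = 117.0 uM/s

117.0 uM/s


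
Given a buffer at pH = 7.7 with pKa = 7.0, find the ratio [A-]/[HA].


[A-]/[HA] = 10^(pH - pKa)
= 10^(7.7 - 7.0)
= 5.0119

5.0119


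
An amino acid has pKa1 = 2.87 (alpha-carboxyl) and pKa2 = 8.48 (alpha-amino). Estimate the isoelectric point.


pI = (pKa1 + pKa2) / 2
pI = (2.87 + 8.48) / 2
pI = 5.675

5.675


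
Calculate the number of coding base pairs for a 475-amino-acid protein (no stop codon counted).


Each amino acid = 1 codon = 3 bp
bp = 475 * 3 = 1425 bp

1425 bp


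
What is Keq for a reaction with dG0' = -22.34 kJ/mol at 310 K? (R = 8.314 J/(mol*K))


Keq = exp(-dG0 * 1000 / (R * T))
Keq = exp(-(-22.34) * 1000 / (8.314 * 310))
Keq = 5812.9958

5812.9958


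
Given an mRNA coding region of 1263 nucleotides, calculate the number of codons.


codons = nucleotides / 3
codons = 1263 / 3 = 421

421


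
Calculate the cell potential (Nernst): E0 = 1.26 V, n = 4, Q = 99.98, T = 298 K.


E = E0 - (RT/nF) * ln(Q)
E = 1.26 - (8.314 * 298 / (4 * 96485)) * ln(99.98)
E = 1.2304 V

1.2304 V


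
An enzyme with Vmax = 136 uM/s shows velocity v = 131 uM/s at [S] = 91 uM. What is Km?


Km = [S] * (Vmax - v) / v
Km = 91 * (136 - 131) / 131
Km = 3.4733 uM

3.4733 uM


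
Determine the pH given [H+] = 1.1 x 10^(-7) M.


pH = -log10([H+])
pH = -log10(1.1 x 10^(-7))
pH = 6.9586

6.9586


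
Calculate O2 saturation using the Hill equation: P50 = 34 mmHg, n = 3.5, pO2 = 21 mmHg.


Y = pO2^n / (P50^n + pO2^n)
Y = 21^3.5 / (34^3.5 + 21^3.5)
Y = 15.62%

15.62%


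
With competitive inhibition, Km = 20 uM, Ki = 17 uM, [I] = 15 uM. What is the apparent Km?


Km_app = Km * (1 + [I]/Ki)
Km_app = 20 * (1 + 15/17)
Km_app = 37.6471 uM

37.6471 uM


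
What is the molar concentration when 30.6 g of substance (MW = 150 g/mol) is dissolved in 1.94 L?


C = (mass / MW) / volume
C = (30.6 / 150) / 1.94
C = 0.1052 M

0.1052 M


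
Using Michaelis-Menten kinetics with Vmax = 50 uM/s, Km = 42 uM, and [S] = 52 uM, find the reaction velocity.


v = Vmax * [S] / (Km + [S])
v = 50 * 52 / (42 + 52)
v = 27.6596 uM/s

27.6596 uM/s


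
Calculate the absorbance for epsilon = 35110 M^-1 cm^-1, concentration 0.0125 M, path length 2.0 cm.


A = epsilon * c * l
A = 35110 * 0.0125 * 2.0
A = 877.75

877.75


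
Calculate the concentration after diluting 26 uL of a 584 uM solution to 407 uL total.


C2 = C1 * V1 / V2
C2 = 584 * 26 / 407
C2 = 37.3071 uM

37.3071 uM


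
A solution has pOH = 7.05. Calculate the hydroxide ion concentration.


[OH-] = 10^(-pOH)
[OH-] = 10^(-7.05)
[OH-] = 8.913e-08 M

8.913e-08 M


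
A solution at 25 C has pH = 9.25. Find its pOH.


pOH = 14 - pH
pOH = 14 - 9.25
pOH = 4.75

4.75


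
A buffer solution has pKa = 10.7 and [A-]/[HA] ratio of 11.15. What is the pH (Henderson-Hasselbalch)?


pH = pKa + log10([A-]/[HA])
pH = 10.7 + log10(11.15)
pH = 11.7473

11.7473


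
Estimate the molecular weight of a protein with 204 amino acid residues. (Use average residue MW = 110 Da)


MW = n_residues * 110 Da
MW = 204 * 110
MW = 22440 Da

22440 Da


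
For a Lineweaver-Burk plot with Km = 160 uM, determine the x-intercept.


x-intercept = -1/Km
= -1/160
= -0.0063 1/uM

-0.0063 1/uM


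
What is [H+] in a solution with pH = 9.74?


[H+] = 10^(-pH)
[H+] = 10^(-9.74)
[H+] = 1.820e-10 M

1.820e-10 M


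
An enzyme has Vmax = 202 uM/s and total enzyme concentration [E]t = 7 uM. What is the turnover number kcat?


kcat = Vmax / [E]t
kcat = 202 / 7
kcat = 28.8571 s^-1

28.8571 s^-1


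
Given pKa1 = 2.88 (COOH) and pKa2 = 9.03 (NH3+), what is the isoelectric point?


pI = (pKa1 + pKa2) / 2
pI = (2.88 + 9.03) / 2
pI = 5.955

5.955


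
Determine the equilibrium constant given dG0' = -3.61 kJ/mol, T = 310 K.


Keq = exp(-dG0 * 1000 / (R * T))
Keq = exp(-(-3.61) * 1000 / (8.314 * 310))
Keq = 4.0579

4.0579


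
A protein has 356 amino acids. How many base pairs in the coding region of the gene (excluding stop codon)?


Each amino acid = 1 codon = 3 bp
bp = 356 * 3 = 1068 bp

1068 bp


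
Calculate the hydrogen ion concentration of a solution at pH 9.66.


[H+] = 10^(-pH)
[H+] = 10^(-9.66)
[H+] = 2.188e-10 M

2.188e-10 M


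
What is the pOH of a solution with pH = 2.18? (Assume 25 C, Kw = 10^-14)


pOH = 14 - pH
pOH = 14 - 2.18
pOH = 11.82

11.82


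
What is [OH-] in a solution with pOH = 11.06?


[OH-] = 10^(-pOH)
[OH-] = 10^(-11.06)
[OH-] = 8.710e-12 M

8.710e-12 M


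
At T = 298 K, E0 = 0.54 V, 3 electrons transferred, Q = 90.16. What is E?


E = E0 - (RT/nF) * ln(Q)
E = 0.54 - (8.314 * 298 / (3 * 96485)) * ln(90.16)
E = 0.5015 V

0.5015 V


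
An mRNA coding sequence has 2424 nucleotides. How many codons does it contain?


codons = nucleotides / 3
codons = 2424 / 3 = 808

808


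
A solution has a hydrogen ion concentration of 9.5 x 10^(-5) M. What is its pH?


pH = -log10([H+])
pH = -log10(9.5 x 10^(-5))
pH = 4.0223

4.0223


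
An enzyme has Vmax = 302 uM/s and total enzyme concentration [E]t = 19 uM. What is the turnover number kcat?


kcat = Vmax / [E]t
kcat = 302 / 19
kcat = 15.8947 s^-1

15.8947 s^-1


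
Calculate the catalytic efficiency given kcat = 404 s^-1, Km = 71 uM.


Catalytic efficiency = kcat / Km
= 404 / 71
= 5.6901 uM^-1*s^-1

5.6901 uM^-1*s^-1


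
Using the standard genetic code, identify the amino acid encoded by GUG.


Standard genetic code lookup.
Codon GUG -> Val

Val


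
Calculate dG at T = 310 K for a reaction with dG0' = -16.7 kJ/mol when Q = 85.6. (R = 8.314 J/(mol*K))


dG = dG0' + RT * ln(Q) / 1000
dG = -16.7 + 8.314 * 310 * ln(85.6) / 1000
dG = -5.2316 kJ/mol

-5.2316 kJ/mol


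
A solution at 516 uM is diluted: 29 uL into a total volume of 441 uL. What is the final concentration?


C2 = C1 * V1 / V2
C2 = 516 * 29 / 441
C2 = 33.932 uM

33.932 uM


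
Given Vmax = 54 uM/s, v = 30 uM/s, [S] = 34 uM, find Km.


Km = [S] * (Vmax - v) / v
Km = 34 * (54 - 30) / 30
Km = 27.2 uM

27.2 uM


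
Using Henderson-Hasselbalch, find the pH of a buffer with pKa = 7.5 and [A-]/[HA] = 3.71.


pH = pKa + log10([A-]/[HA])
pH = 7.5 + log10(3.71)
pH = 8.0694

8.0694


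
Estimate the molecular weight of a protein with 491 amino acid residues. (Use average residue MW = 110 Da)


MW = n_residues * 110 Da
MW = 491 * 110
MW = 54010 Da

54010 Da


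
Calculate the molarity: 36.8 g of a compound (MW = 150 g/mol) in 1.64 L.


C = (mass / MW) / volume
C = (36.8 / 150) / 1.64
C = 0.1496 M

0.1496 M


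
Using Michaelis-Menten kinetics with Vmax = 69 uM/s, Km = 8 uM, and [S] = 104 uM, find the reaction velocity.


v = Vmax * [S] / (Km + [S])
v = 69 * 104 / (8 + 104)
v = 64.0714 uM/s

64.0714 uM/s


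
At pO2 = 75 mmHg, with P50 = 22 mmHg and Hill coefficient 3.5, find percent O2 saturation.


Y = pO2^n / (P50^n + pO2^n)
Y = 75^3.5 / (22^3.5 + 75^3.5)
Y = 98.65%

98.65%


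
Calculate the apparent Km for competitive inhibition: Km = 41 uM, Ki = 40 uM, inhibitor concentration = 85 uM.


Km_app = Km * (1 + [I]/Ki)
Km_app = 41 * (1 + 85/40)
Km_app = 128.125 uM

128.125 uM


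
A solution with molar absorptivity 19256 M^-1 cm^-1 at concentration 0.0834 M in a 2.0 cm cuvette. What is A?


A = epsilon * c * l
A = 19256 * 0.0834 * 2.0
A = 3211.9008

3211.9008


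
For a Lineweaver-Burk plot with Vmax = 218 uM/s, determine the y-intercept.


y-intercept = 1/Vmax
= 1/218
= 0.0046 s/uM

0.0046 s/uM


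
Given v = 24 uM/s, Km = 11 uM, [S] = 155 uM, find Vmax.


Vmax = v * (Km + [S]) / [S]
Vmax = 24 * (11 + 155) / 155
Vmax = 25.7032 uM/s

25.7032 uM/s


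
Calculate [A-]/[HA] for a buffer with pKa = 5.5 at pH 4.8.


[A-]/[HA] = 10^(pH - pKa)
= 10^(4.8 - 5.5)
= 0.1995

0.1995


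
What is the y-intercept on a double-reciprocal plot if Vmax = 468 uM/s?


y-intercept = 1/Vmax
= 1/468
= 0.0021 s/uM

0.0021 s/uM


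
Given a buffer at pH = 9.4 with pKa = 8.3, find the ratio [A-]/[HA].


[A-]/[HA] = 10^(pH - pKa)
= 10^(9.4 - 8.3)
= 12.5893

12.5893


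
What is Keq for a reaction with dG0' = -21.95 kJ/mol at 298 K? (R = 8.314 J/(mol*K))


Keq = exp(-dG0 * 1000 / (R * T))
Keq = exp(-(-21.95) * 1000 / (8.314 * 298))
Keq = 7040.8218

7040.8218


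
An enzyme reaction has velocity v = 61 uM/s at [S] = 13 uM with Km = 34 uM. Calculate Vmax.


Vmax = v * (Km + [S]) / [S]
Vmax = 61 * (34 + 13) / 13
Vmax = 220.5385 uM/s

220.5385 uM/s


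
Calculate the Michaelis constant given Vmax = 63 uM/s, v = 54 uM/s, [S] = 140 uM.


Km = [S] * (Vmax - v) / v
Km = 140 * (63 - 54) / 54
Km = 23.3333 uM

23.3333 uM


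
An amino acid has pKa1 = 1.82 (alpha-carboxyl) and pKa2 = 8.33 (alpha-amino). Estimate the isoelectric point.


pI = (pKa1 + pKa2) / 2
pI = (1.82 + 8.33) / 2
pI = 5.075

5.075


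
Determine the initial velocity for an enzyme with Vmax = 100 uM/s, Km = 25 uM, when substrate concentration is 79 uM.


v = Vmax * [S] / (Km + [S])
v = 100 * 79 / (25 + 79)
v = 75.9615 uM/s

75.9615 uM/s


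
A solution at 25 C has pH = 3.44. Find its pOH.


pOH = 14 - pH
pOH = 14 - 3.44
pOH = 10.56

10.56


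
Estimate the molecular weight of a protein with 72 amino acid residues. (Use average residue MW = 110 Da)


MW = n_residues * 110 Da
MW = 72 * 110
MW = 7920 Da

7920 Da


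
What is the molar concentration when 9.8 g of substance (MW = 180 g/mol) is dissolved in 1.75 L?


C = (mass / MW) / volume
C = (9.8 / 180) / 1.75
C = 0.0311 M

0.0311 M


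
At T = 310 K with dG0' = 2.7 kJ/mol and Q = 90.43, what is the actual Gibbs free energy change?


dG = dG0' + RT * ln(Q) / 1000
dG = 2.7 + 8.314 * 310 * ln(90.43) / 1000
dG = 14.3098 kJ/mol

14.3098 kJ/mol


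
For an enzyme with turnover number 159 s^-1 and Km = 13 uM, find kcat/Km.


Catalytic efficiency = kcat / Km
= 159 / 13
= 12.2308 uM^-1*s^-1

12.2308 uM^-1*s^-1


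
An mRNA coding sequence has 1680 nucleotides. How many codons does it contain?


codons = nucleotides / 3
codons = 1680 / 3 = 560

560


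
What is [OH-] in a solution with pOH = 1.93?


[OH-] = 10^(-pOH)
[OH-] = 10^(-1.93)
[OH-] = 0.0117 M

0.0117 M


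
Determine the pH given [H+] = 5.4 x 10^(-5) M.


pH = -log10([H+])
pH = -log10(5.4 x 10^(-5))
pH = 4.2676

4.2676


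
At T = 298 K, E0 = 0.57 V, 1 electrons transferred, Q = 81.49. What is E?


E = E0 - (RT/nF) * ln(Q)
E = 0.57 - (8.314 * 298 / (1 * 96485)) * ln(81.49)
E = 0.457 V

0.457 V
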